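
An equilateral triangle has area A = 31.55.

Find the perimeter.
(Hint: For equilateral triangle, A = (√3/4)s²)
A = (√3/4)s²  ⇒  s² = 4A/√3 = 4·31.55/√3 = 126.2/1.73205 ≈ 72.8616
s ≈ √72.8616 ≈ 8.5359
Perimeter = 3s ≈ 3·8.5359 ≈ 25.6077

Perimeter = 25.61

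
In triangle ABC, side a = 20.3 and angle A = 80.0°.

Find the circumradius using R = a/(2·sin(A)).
R = a/(2·sin(A)) = 20.3/(2·sin(80.0°))
sin(80.0°) ≈ 0.984808
R ≈ 20.3/(2·0.984808) = 20.3/1.96962 ≈ 10.3066

R = 10.31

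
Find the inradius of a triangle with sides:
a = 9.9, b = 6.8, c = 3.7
r = Area/s where s is the semi-perimeter.
s = (9.9 + 6.8 + 3.7)/2 = 20.4/2 = 10.2
Area = √(s(s−a)(s−b)(s−c)) = √(10.2·0.3·3.4·6.5) ≈ √67.626 ≈ 8.2235
r ≈ 8.2235/10.2 ≈ 0.806226

r = 0.8062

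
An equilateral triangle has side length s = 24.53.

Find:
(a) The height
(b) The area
(a) The height splits the triangle into two 30-60-90 halves: h = s·√3/2 = 24.53·1.73205/2 ≈ 42.4872/2 ≈ 21.2436
(b) Area = (√3/4)·s² = (√3/4)·24.53² = (√3/4)·601.7209 ≈ 0.433013·601.7209 ≈ 260.553

Height = 21.24, Area = 260.6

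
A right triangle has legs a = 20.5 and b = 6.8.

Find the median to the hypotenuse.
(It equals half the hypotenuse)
Hypotenuse c = √(a² + b²) = √(420.25 + 46.24) = √466.49 ≈ 21.5984
Median to hypotenuse = c/2 ≈ 21.5984/2 ≈ 10.7992

Median = 10.8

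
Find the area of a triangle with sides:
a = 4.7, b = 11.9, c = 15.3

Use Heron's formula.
s = (4.7 + 11.9 + 15.3)/2 = 31.9/2 = 15.95
s − a = 11.25, s − b = 4.05, s − c = 0.65
s(s−a)(s−b)(s−c) = 15.95·11.25·4.05·0.65 ≈ 472.369
Area = √472.369 ≈ 21.7341

Area = 21.73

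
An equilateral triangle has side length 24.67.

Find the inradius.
r = Area/s with s the semi-perimeter.
Area = (√3/4)·24.67² = (√3/4)·608.6089 ≈ 0.433013·608.6089 ≈ 263.535
s = 3·24.67/2 = 37.005
r ≈ 263.535/37.005 ≈ 7.12162
(Equivalently r = side/(2√3) = 24.67/3.4641 ≈ 7.12162.)

r = 7.122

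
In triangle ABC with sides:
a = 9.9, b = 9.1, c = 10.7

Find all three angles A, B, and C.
Law of cosines for each angle (a² = 98.01, b² = 82.81, c² = 114.49):
cos(A) = (b² + c² − a²)/(2bc) = (82.81 + 114.49 − 98.01)/(2·9.1·10.7) = 99.29/194.74 ≈ 0.509859  ⇒  A ≈ 59.3455°
cos(B) = (a² + c² − b²)/(2ac) = (98.01 + 114.49 − 82.81)/(2·9.9·10.7) = 129.69/211.86 ≈ 0.61215  ⇒  B ≈ 52.2549°
cos(C) = (a² + b² − c²)/(2ab) = (98.01 + 82.81 − 114.49)/(2·9.9·9.1) = 66.33/180.18 ≈ 0.368132  ⇒  C ≈ 68.3995°
Check: A + B + C ≈ 180°

A = 59.35°, B = 52.25°, C = 68.4°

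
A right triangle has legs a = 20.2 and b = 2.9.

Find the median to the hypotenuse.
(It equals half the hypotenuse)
Hypotenuse c = √(a² + b²) = √(408.04 + 8.41) = √416.45 ≈ 20.4071
Median to hypotenuse = c/2 ≈ 20.4071/2 ≈ 10.2036

Median = 10.2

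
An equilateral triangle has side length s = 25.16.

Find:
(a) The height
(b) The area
(a) The height splits the triangle into two 30-60-90 halves: h = s·√3/2 = 25.16·1.73205/2 ≈ 43.5784/2 ≈ 21.7892
(b) Area = (√3/4)·s² = (√3/4)·25.16² = (√3/4)·633.0256 ≈ 0.433013·633.0256 ≈ 274.108

Height = 21.79, Area = 274.1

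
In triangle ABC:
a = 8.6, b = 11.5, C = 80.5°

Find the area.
Two sides and the included angle (SAS): A = ½·a·b·sin(C) = ½·8.6·11.5·sin(80.5°)
sin(80.5°) ≈ 0.986286
A ≈ ½·98.9·0.986286 = 49.45·0.986286 ≈ 48.7718

Area = 48.77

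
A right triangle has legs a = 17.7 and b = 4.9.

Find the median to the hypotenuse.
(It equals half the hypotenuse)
Hypotenuse c = √(a² + b²) = √(313.29 + 24.01) = √337.3 ≈ 18.3657
Median to hypotenuse = c/2 ≈ 18.3657/2 ≈ 9.18286

Median = 9.183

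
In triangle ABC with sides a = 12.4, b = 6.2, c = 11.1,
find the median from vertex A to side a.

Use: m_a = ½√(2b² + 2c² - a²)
m_a = ½√(2·6.2² + 2·11.1² − 12.4²) = ½√(2·38.44 + 2·123.21 − 153.76) = ½√(76.88 + 246.42 − 153.76) = ½√169.54
√169.54 ≈ 13.0208, so m_a ≈ 6.51038

m_a = 6.51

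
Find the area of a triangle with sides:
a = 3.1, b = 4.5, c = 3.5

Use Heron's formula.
s = (3.1 + 4.5 + 3.5)/2 = 11.1/2 = 5.55
s − a = 2.45, s − b = 1.05, s − c = 2.05
s(s−a)(s−b)(s−c) = 5.55·2.45·1.05·2.05 ≈ 29.2686
Area = √29.2686 ≈ 5.41005

Area = 5.41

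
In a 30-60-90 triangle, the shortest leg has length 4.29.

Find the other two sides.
In a 30-60-90 triangle the sides are in ratio 1 : √3 : 2 (short leg : long leg : hypotenuse).
Long leg = 4.29·√3 ≈ 4.29·1.73205 ≈ 7.4305
Hypotenuse = 2·4.29 = 8.58

Long leg = 4.29√3 = 7.43, Hypotenuse = 8.58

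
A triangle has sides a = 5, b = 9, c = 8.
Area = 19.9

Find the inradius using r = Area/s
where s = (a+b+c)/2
s = (5 + 9 + 8)/2 = 22/2 = 11
r = Area/s = 19.9/11 ≈ 1.80909

r = 1.809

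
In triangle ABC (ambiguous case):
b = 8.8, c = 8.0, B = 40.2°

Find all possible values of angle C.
b/sin(B) = c/sin(C)  ⇒  sin(C) = c·sin(B)/b = 8.0·sin(40.2°)/8.8
sin(40.2°) ≈ 0.645458
sin(C) ≈ 8.0·0.645458/8.8 ≈ 5.16366/8.8 ≈ 0.58678
Candidate 1: C₁ = arcsin(0.58678) ≈ 35.9288°  →  A = 180° − 40.2° − 35.9288° ≈ 103.871° > 0, valid
Candidate 2: C₂ = 180° − C₁ ≈ 144.071°  →  A = 180° − 40.2° − 144.071° ≈ -4.2712° ≤ 0, not a valid triangle

C = 35.93° (one solution)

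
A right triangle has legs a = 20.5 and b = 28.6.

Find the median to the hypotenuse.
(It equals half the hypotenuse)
Hypotenuse c = √(a² + b²) = √(420.25 + 817.96) = √1238.21 ≈ 35.1882
Median to hypotenuse = c/2 ≈ 35.1882/2 ≈ 17.5941

Median = 17.59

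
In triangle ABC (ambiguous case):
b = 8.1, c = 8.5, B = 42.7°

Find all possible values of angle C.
b/sin(B) = c/sin(C)  ⇒  sin(C) = c·sin(B)/b = 8.5·sin(42.7°)/8.1
sin(42.7°) ≈ 0.67816
sin(C) ≈ 8.5·0.67816/8.1 ≈ 5.76436/8.1 ≈ 0.711649
Candidate 1: C₁ = arcsin(0.711649) ≈ 45.3692°  →  A = 180° − 42.7° − 45.3692° ≈ 91.9308° > 0, valid
Candidate 2: C₂ = 180° − C₁ ≈ 134.631°  →  A = 180° − 42.7° − 134.631° ≈ 2.66924° > 0, valid

C = 45.37° or C = 134.6° (two solutions)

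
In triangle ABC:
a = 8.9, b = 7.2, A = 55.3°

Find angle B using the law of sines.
a/sin(A) = b/sin(B)  ⇒  sin(B) = b·sin(A)/a = 7.2·sin(55.3°)/8.9
sin(55.3°) ≈ 0.822144
sin(B) ≈ 7.2·0.822144/8.9 ≈ 5.91944/8.9 ≈ 0.665105
B = arcsin(0.665105) ≈ 41.6904°
(Since b ≤ a we need B ≤ A, so the obtuse alternative 180° − 41.6904° ≈ 138.31° is rejected.)

B = 41.69°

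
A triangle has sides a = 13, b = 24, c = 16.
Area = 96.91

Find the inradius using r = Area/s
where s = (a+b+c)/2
s = (13 + 24 + 16)/2 = 53/2 = 26.5
r = Area/s = 96.91/26.5 ≈ 3.65698

r = 3.657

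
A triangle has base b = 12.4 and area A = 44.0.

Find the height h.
A = ½·b·h  ⇒  h = 2A/b = 2·44.0/12.4 = 88/12.4 ≈ 7.09677

h = 7.097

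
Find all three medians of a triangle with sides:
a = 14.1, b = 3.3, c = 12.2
Median formula: m_a = ½√(2b² + 2c² − a²) (and cyclically). a² = 198.81, b² = 10.89, c² = 148.84.
m_a = ½√(2·10.89 + 2·148.84 − 198.81) = ½√120.65 ≈ ½·10.9841 ≈ 5.49204
m_b = ½√(2·198.81 + 2·148.84 − 10.89) = ½√684.41 ≈ ½·26.1612 ≈ 13.0806
m_c = ½√(2·198.81 + 2·10.89 − 148.84) = ½√270.56 ≈ ½·16.4487 ≈ 8.22435

m_a = 5.492, m_b = 13.08, m_c = 8.224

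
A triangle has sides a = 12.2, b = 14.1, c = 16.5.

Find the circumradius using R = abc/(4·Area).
First find the area with Heron's formula.
s = (12.2 + 14.1 + 16.5)/2 = 21.4
Area = √(s(s−a)(s−b)(s−c)) = √(21.4·9.2·7.3·4.9) ≈ √7042.4 ≈ 83.919
abc = 12.2·14.1·16.5 = 2838.33
R = abc/(4·Area) ≈ 2838.33/(4·83.919) = 2838.33/335.676 ≈ 8.45556

R = 8.456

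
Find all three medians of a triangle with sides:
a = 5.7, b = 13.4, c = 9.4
Median formula: m_a = ½√(2b² + 2c² − a²) (and cyclically). a² = 32.49, b² = 179.56, c² = 88.36.
m_a = ½√(2·179.56 + 2·88.36 − 32.49) = ½√503.35 ≈ ½·22.4355 ≈ 11.2177
m_b = ½√(2·32.49 + 2·88.36 − 179.56) = ½√62.14 ≈ ½·7.88289 ≈ 3.94145
m_c = ½√(2·32.49 + 2·179.56 − 88.36) = ½√335.74 ≈ ½·18.3232 ≈ 9.1616

m_a = 11.22, m_b = 3.941, m_c = 9.162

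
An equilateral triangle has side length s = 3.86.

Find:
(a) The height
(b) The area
(a) The height splits the triangle into two 30-60-90 halves: h = s·√3/2 = 3.86·1.73205/2 ≈ 6.68572/2 ≈ 3.34286
(b) Area = (√3/4)·s² = (√3/4)·3.86² = (√3/4)·14.8996 ≈ 0.433013·14.8996 ≈ 6.45172

Height = 3.343, Area = 6.452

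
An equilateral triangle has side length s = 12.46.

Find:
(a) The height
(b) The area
(a) The height splits the triangle into two 30-60-90 halves: h = s·√3/2 = 12.46·1.73205/2 ≈ 21.5814/2 ≈ 10.7907
(b) Area = (√3/4)·s² = (√3/4)·12.46² = (√3/4)·155.2516 ≈ 0.433013·155.2516 ≈ 67.2259

Height = 10.79, Area = 67.23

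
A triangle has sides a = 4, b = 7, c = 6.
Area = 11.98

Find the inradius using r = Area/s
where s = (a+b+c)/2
s = (4 + 7 + 6)/2 = 17/2 = 8.5
r = Area/s = 11.98/8.5 ≈ 1.40941

r = 1.409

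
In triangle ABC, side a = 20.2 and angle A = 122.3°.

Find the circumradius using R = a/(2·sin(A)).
R = a/(2·sin(A)) = 20.2/(2·sin(122.3°))
sin(122.3°) ≈ 0.845262
R ≈ 20.2/(2·0.845262) = 20.2/1.69052 ≈ 11.949

R = 11.95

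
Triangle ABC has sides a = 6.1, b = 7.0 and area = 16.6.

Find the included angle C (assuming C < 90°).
Area = ½·a·b·sin(C)  ⇒  sin(C) = 2·Area/(a·b) = 2·16.6/(6.1·7.0) = 33.2/42.7 ≈ 0.777518
C = arcsin(0.777518) ≈ 51.0338° (taking the acute solution since C < 90°)

C = 51.03°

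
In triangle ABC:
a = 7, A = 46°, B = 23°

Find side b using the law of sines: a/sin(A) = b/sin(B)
a/sin(A) = b/sin(B)  ⇒  b = a·sin(B)/sin(A) = 7·sin(23°)/sin(46°)
sin(23°) ≈ 0.390731, sin(46°) ≈ 0.71934
b ≈ 7·0.390731/0.71934 ≈ 2.73512/0.71934 ≈ 3.80226

b = 3.802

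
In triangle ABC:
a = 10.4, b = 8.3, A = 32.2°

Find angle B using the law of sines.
a/sin(A) = b/sin(B)  ⇒  sin(B) = b·sin(A)/a = 8.3·sin(32.2°)/10.4
sin(32.2°) ≈ 0.532876
sin(B) ≈ 8.3·0.532876/10.4 ≈ 4.42287/10.4 ≈ 0.425276
B = arcsin(0.425276) ≈ 25.1682°
(Since b ≤ a we need B ≤ A, so the obtuse alternative 180° − 25.1682° ≈ 154.832° is rejected.)

B = 25.17°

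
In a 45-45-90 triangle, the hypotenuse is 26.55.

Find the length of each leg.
In a 45-45-90 triangle hypotenuse = leg·√2, so leg = hypotenuse/√2.
Leg = 26.55/√2 ≈ 26.55/1.41421 ≈ 18.7737

Each leg = 18.77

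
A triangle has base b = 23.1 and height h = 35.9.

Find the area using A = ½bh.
A = ½·b·h = ½·23.1·35.9 = ½·829.29 = 414.645

Area = 414.645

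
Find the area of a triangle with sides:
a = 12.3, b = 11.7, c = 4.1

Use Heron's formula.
s = (12.3 + 11.7 + 4.1)/2 = 28.1/2 = 14.05
s − a = 1.75, s − b = 2.35, s − c = 9.95
s(s−a)(s−b)(s−c) = 14.05·1.75·2.35·9.95 ≈ 574.917
Area = √574.917 ≈ 23.9774

Area = 23.98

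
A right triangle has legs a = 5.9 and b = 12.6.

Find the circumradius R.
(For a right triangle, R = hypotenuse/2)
Hypotenuse c = √(a² + b²) = √(34.81 + 158.76) = √193.57 ≈ 13.9129
R = c/2 ≈ 13.9129/2 ≈ 6.95647

R = 6.956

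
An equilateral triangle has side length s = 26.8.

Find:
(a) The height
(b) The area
(a) The height splits the triangle into two 30-60-90 halves: h = s·√3/2 = 26.8·1.73205/2 ≈ 46.419/2 ≈ 23.2095
(b) Area = (√3/4)·s² = (√3/4)·26.8² = (√3/4)·718.24 ≈ 0.433013·718.24 ≈ 311.007

Height = 23.21, Area = 311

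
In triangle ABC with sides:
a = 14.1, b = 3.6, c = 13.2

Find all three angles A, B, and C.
Law of cosines for each angle (a² = 198.81, b² = 12.96, c² = 174.24):
cos(A) = (b² + c² − a²)/(2bc) = (12.96 + 174.24 − 198.81)/(2·3.6·13.2) = -11.61/95.04 ≈ -0.122159  ⇒  A ≈ 97.0167°
cos(B) = (a² + c² − b²)/(2ac) = (198.81 + 174.24 − 12.96)/(2·14.1·13.2) = 360.09/372.24 ≈ 0.96736  ⇒  B ≈ 14.6792°
cos(C) = (a² + b² − c²)/(2ab) = (198.81 + 12.96 − 174.24)/(2·14.1·3.6) = 37.53/101.52 ≈ 0.369681  ⇒  C ≈ 68.3041°
Check: A + B + C ≈ 180°

A = 97.02°, B = 14.68°, C = 68.3°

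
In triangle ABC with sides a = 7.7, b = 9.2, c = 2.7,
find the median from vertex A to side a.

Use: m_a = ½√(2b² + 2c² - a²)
m_a = ½√(2·9.2² + 2·2.7² − 7.7²) = ½√(2·84.64 + 2·7.29 − 59.29) = ½√(169.28 + 14.58 − 59.29) = ½√124.57
√124.57 ≈ 11.1611, so m_a ≈ 5.58055

m_a = 5.581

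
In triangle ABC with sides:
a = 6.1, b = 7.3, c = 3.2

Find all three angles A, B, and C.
Law of cosines for each angle (a² = 37.21, b² = 53.29, c² = 10.24):
cos(A) = (b² + c² − a²)/(2bc) = (53.29 + 10.24 − 37.21)/(2·7.3·3.2) = 26.32/46.72 ≈ 0.563356  ⇒  A ≈ 55.7118°
cos(B) = (a² + c² − b²)/(2ac) = (37.21 + 10.24 − 53.29)/(2·6.1·3.2) = -5.84/39.04 ≈ -0.14959  ⇒  B ≈ 98.6032°
cos(C) = (a² + b² − c²)/(2ab) = (37.21 + 53.29 − 10.24)/(2·6.1·7.3) = 80.26/89.06 ≈ 0.90119  ⇒  C ≈ 25.685°
Check: A + B + C ≈ 180°

A = 55.71°, B = 98.6°, C = 25.69°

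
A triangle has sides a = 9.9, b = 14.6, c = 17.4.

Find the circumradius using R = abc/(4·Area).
First find the area with Heron's formula.
s = (9.9 + 14.6 + 17.4)/2 = 20.95
Area = √(s(s−a)(s−b)(s−c)) = √(20.95·11.05·6.35·3.55) ≈ √5218.53 ≈ 72.2394
abc = 9.9·14.6·17.4 = 2514.996
R = abc/(4·Area) ≈ 2514.996/(4·72.2394) = 2514.996/288.958 ≈ 8.70368

R = 8.704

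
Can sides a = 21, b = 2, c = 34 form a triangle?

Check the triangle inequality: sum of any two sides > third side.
a + b vs c: 21 + 2 = 23 ≤ 34  ✗
a + c vs b: 21 + 34 = 55 > 2  ✓
b + c vs a: 2 + 34 = 36 > 21  ✓

No: 21 + 2 = 23 is not > 34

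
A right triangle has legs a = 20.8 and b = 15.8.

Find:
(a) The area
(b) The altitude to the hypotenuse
(a) The legs are perpendicular, so Area = ½·a·b = ½·20.8·15.8 = ½·328.64 = 164.32
(b) Hypotenuse c = √(a² + b²) = √(432.64 + 249.64) = √682.28 ≈ 26.1205
    Area = ½·c·h_c  ⇒  h_c = 2·Area/c = 328.64/26.1205 ≈ 12.5817

Area = 164.32, h_c = 12.58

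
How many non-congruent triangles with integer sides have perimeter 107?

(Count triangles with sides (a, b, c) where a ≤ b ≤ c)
Let a ≤ b ≤ c with a + b + c = 107. The only binding inequality is a + b > c, i.e. 107 − c > c, so c < 107/2; and c ≥ 107/3 since c is the largest side.
So 36 ≤ c ≤ 53. For each c, b runs from ⌈(107 − c)/2⌉ up to c (then a = 107 − b − c satisfies 1 ≤ a ≤ b automatically), giving c − ⌈(107 − c)/2⌉ + 1 choices.
Summing over c: 1 + 3 + 4 + 6 + … + 25 + 27  (18 terms, c = 36, …, 53) = 252
Check (closed form: nearest integer to p²/48 for even p, (p+3)²/48 for odd p): (107+3)²/48 = 110²/48 = 12100/48 ≈ 252.08 → 252

252 triangles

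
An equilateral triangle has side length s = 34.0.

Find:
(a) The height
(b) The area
(a) The height splits the triangle into two 30-60-90 halves: h = s·√3/2 = 34.0·1.73205/2 ≈ 58.8897/2 ≈ 29.4449
(b) Area = (√3/4)·s² = (√3/4)·34.0² = (√3/4)·1156 ≈ 0.433013·1156 ≈ 500.563

Height = 29.44, Area = 500.6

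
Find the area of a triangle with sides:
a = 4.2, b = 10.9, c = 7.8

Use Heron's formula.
s = (4.2 + 10.9 + 7.8)/2 = 22.9/2 = 11.45
s − a = 7.25, s − b = 0.55, s − c = 3.65
s(s−a)(s−b)(s−c) = 11.45·7.25·0.55·3.65 ≈ 166.648
Area = √166.648 ≈ 12.9092

Area = 12.91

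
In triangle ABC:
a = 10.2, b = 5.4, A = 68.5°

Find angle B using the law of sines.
a/sin(A) = b/sin(B)  ⇒  sin(B) = b·sin(A)/a = 5.4·sin(68.5°)/10.2
sin(68.5°) ≈ 0.930418
sin(B) ≈ 5.4·0.930418/10.2 ≈ 5.02425/10.2 ≈ 0.492574
B = arcsin(0.492574) ≈ 29.5099°
(Since b ≤ a we need B ≤ A, so the obtuse alternative 180° − 29.5099° ≈ 150.49° is rejected.)

B = 29.51°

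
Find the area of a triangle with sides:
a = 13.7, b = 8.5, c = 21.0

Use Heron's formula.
s = (13.7 + 8.5 + 21.0)/2 = 43.2/2 = 21.6
s − a = 7.9, s − b = 13.1, s − c = 0.6
s(s−a)(s−b)(s−c) = 21.6·7.9·13.1·0.6 ≈ 1341.23
Area = √1341.23 ≈ 36.6228

Area = 36.62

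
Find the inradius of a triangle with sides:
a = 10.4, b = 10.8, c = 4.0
r = Area/s where s is the semi-perimeter.
s = (10.4 + 10.8 + 4.0)/2 = 25.2/2 = 12.6
Area = √(s(s−a)(s−b)(s−c)) = √(12.6·2.2·1.8·8.6) ≈ √429.106 ≈ 20.7149
r ≈ 20.7149/12.6 ≈ 1.64404

r = 1.644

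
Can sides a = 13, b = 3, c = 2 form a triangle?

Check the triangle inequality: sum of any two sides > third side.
a + b vs c: 13 + 3 = 16 > 2  ✓
a + c vs b: 13 + 2 = 15 > 3  ✓
b + c vs a: 3 + 2 = 5 ≤ 13  ✗

No: 3 + 2 = 5 is not > 13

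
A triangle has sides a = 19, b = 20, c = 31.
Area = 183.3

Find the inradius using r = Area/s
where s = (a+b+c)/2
s = (19 + 20 + 31)/2 = 70/2 = 35
r = Area/s = 183.3/35 ≈ 5.23714

r = 5.237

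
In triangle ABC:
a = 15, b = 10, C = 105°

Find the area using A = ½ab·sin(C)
A = ½·a·b·sin(C) = ½·15·10·sin(105°)
sin(105°) ≈ 0.965926
A ≈ ½·150·0.965926 = 75·0.965926 ≈ 72.4444

Area = 72.44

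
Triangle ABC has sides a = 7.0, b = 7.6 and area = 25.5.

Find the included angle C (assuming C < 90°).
Area = ½·a·b·sin(C)  ⇒  sin(C) = 2·Area/(a·b) = 2·25.5/(7.0·7.6) = 51/53.2 ≈ 0.958647
C = arcsin(0.958647) ≈ 73.4651° (taking the acute solution since C < 90°)

C = 73.47°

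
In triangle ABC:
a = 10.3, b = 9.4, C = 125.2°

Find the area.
Two sides and the included angle (SAS): A = ½·a·b·sin(C) = ½·10.3·9.4·sin(125.2°)
sin(125.2°) ≈ 0.817145
A ≈ ½·96.82·0.817145 = 48.41·0.817145 ≈ 39.558

Area = 39.56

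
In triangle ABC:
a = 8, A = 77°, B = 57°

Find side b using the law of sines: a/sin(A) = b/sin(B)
a/sin(A) = b/sin(B)  ⇒  b = a·sin(B)/sin(A) = 8·sin(57°)/sin(77°)
sin(57°) ≈ 0.838671, sin(77°) ≈ 0.97437
b ≈ 8·0.838671/0.97437 ≈ 6.70936/0.97437 ≈ 6.88585

b = 6.886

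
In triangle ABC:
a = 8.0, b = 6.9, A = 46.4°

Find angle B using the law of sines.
a/sin(A) = b/sin(B)  ⇒  sin(B) = b·sin(A)/a = 6.9·sin(46.4°)/8.0
sin(46.4°) ≈ 0.724172
sin(B) ≈ 6.9·0.724172/8.0 ≈ 4.99679/8.0 ≈ 0.624598
B = arcsin(0.624598) ≈ 38.6527°
(Since b ≤ a we need B ≤ A, so the obtuse alternative 180° − 38.6527° ≈ 141.347° is rejected.)

B = 38.65°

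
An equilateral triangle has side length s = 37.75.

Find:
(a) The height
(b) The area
(a) The height splits the triangle into two 30-60-90 halves: h = s·√3/2 = 37.75·1.73205/2 ≈ 65.3849/2 ≈ 32.6925
(b) Area = (√3/4)·s² = (√3/4)·37.75² = (√3/4)·1425.0625 ≈ 0.433013·1425.0625 ≈ 617.07

Height = 32.69, Area = 617.1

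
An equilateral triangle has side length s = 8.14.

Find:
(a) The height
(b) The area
(a) The height splits the triangle into two 30-60-90 halves: h = s·√3/2 = 8.14·1.73205/2 ≈ 14.0989/2 ≈ 7.04945
(b) Area = (√3/4)·s² = (√3/4)·8.14² = (√3/4)·66.2596 ≈ 0.433013·66.2596 ≈ 28.6912

Height = 7.049, Area = 28.69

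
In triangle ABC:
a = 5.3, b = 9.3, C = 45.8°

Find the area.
Two sides and the included angle (SAS): A = ½·a·b·sin(C) = ½·5.3·9.3·sin(45.8°)
sin(45.8°) ≈ 0.716911
A ≈ ½·49.29·0.716911 = 24.645·0.716911 ≈ 17.6683

Area = 17.67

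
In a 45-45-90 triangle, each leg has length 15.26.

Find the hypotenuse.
In a 45-45-90 triangle the sides are in ratio 1 : 1 : √2, so hypotenuse = leg·√2.
Hypotenuse = 15.26·√2 ≈ 15.26·1.41421 ≈ 21.5809

Hypotenuse = 15.26√2 = 21.58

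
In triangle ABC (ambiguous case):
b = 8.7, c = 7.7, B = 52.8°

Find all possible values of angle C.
b/sin(B) = c/sin(C)  ⇒  sin(C) = c·sin(B)/b = 7.7·sin(52.8°)/8.7
sin(52.8°) ≈ 0.79653
sin(C) ≈ 7.7·0.79653/8.7 ≈ 6.13328/8.7 ≈ 0.704975
Candidate 1: C₁ = arcsin(0.704975) ≈ 44.8275°  →  A = 180° − 52.8° − 44.8275° ≈ 82.3725° > 0, valid
Candidate 2: C₂ = 180° − C₁ ≈ 135.172°  →  A = 180° − 52.8° − 135.172° ≈ -7.9725° ≤ 0, not a valid triangle

C = 44.83° (one solution)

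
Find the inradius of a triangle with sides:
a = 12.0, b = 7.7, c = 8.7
r = Area/s where s is the semi-perimeter.
s = (12.0 + 7.7 + 8.7)/2 = 28.4/2 = 14.2
Area = √(s(s−a)(s−b)(s−c)) = √(14.2·2.2·6.5·5.5) ≈ √1116.83 ≈ 33.419
r ≈ 33.419/14.2 ≈ 2.35345

r = 2.353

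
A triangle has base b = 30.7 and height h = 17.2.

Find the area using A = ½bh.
A = ½·b·h = ½·30.7·17.2 = ½·528.04 = 264.02

Area = 264.02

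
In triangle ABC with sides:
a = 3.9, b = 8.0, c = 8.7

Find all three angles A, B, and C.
Law of cosines for each angle (a² = 15.21, b² = 64, c² = 75.69):
cos(A) = (b² + c² − a²)/(2bc) = (64 + 75.69 − 15.21)/(2·8.0·8.7) = 124.48/139.2 ≈ 0.894253  ⇒  A ≈ 26.5874°
cos(B) = (a² + c² − b²)/(2ac) = (15.21 + 75.69 − 64)/(2·3.9·8.7) = 26.9/67.86 ≈ 0.396404  ⇒  B ≈ 66.6464°
cos(C) = (a² + b² − c²)/(2ab) = (15.21 + 64 − 75.69)/(2·3.9·8.0) = 3.52/62.4 ≈ 0.0564103  ⇒  C ≈ 86.7662°
Check: A + B + C ≈ 180°

A = 26.59°, B = 66.65°, C = 86.77°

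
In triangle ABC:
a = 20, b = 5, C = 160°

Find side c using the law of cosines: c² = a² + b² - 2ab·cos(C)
c² = 20² + 5² − 2·20·5·cos(160°)
cos(160°) ≈ -0.939693
c² ≈ 400 + 25 − 200·(-0.939693) ≈ 425 + 187.939 ≈ 612.939
c ≈ √612.939 ≈ 24.7576

c = 24.76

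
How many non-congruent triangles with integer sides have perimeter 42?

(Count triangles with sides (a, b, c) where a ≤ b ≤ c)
Let a ≤ b ≤ c with a + b + c = 42. The only binding inequality is a + b > c, i.e. 42 − c > c, so c < 42/2; and c ≥ 42/3 since c is the largest side.
So 14 ≤ c ≤ 20. For each c, b runs from ⌈(42 − c)/2⌉ up to c (then a = 42 − b − c satisfies 1 ≤ a ≤ b automatically), giving c − ⌈(42 − c)/2⌉ + 1 choices.
Summing over c: 1 + 2 + 4 + 5 + 7 + 8 + 10 = 37
Check (closed form: nearest integer to p²/48 for even p, (p+3)²/48 for odd p): 42²/48 = 1764/48 ≈ 36.75 → 37

37 triangles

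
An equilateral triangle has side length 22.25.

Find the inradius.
r = Area/s with s the semi-perimeter.
Area = (√3/4)·22.25² = (√3/4)·495.0625 ≈ 0.433013·495.0625 ≈ 214.368
s = 3·22.25/2 = 33.375
r ≈ 214.368/33.375 ≈ 6.42302
(Equivalently r = side/(2√3) = 22.25/3.4641 ≈ 6.42302.)

r = 6.423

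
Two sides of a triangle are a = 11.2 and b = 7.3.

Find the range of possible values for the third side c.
Triangle inequality: |a − b| < c < a + b
|a − b| = |11.2 − 7.3| = 3.9
a + b = 11.2 + 7.3 = 18.5

3.9 < c < 18.5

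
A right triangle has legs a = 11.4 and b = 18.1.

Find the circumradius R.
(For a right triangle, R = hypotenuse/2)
Hypotenuse c = √(a² + b²) = √(129.96 + 327.61) = √457.57 ≈ 21.3909
R = c/2 ≈ 21.3909/2 ≈ 10.6954

R = 10.7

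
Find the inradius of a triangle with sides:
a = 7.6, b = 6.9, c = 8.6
r = Area/s where s is the semi-perimeter.
s = (7.6 + 6.9 + 8.6)/2 = 23.1/2 = 11.55
Area = √(s(s−a)(s−b)(s−c)) = √(11.55·3.95·4.65·2.95) ≈ √625.827 ≈ 25.0165
r ≈ 25.0165/11.55 ≈ 2.16593

r = 2.166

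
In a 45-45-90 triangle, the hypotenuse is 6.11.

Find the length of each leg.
In a 45-45-90 triangle hypotenuse = leg·√2, so leg = hypotenuse/√2.
Leg = 6.11/√2 ≈ 6.11/1.41421 ≈ 4.32042

Each leg = 4.32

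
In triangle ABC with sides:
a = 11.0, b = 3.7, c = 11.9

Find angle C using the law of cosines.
c² = a² + b² − 2ab·cos(C)  ⇒  cos(C) = (a² + b² − c²)/(2ab)
cos(C) = (11.0² + 3.7² − 11.9²)/(2·11.0·3.7) = (121 + 13.69 − 141.61)/81.4 = -6.92/81.4 ≈ -0.0850123
C = arccos(-0.0850123) ≈ 94.8767°

C = 94.88°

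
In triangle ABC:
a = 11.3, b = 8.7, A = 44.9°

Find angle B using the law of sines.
a/sin(A) = b/sin(B)  ⇒  sin(B) = b·sin(A)/a = 8.7·sin(44.9°)/11.3
sin(44.9°) ≈ 0.705872
sin(B) ≈ 8.7·0.705872/11.3 ≈ 6.14108/11.3 ≈ 0.543459
B = arcsin(0.543459) ≈ 32.9194°
(Since b ≤ a we need B ≤ A, so the obtuse alternative 180° − 32.9194° ≈ 147.081° is rejected.)

B = 32.92°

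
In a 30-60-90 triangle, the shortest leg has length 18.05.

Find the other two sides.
In a 30-60-90 triangle the sides are in ratio 1 : √3 : 2 (short leg : long leg : hypotenuse).
Long leg = 18.05·√3 ≈ 18.05·1.73205 ≈ 31.2635
Hypotenuse = 2·18.05 = 36.1

Long leg = 18.05√3 = 31.26, Hypotenuse = 36.1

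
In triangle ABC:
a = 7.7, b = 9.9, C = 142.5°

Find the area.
Two sides and the included angle (SAS): A = ½·a·b·sin(C) = ½·7.7·9.9·sin(142.5°)
sin(142.5°) ≈ 0.608761
A ≈ ½·76.23·0.608761 = 38.115·0.608761 ≈ 23.2029

Area = 23.2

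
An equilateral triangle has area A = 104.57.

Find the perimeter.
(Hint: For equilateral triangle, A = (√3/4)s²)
A = (√3/4)s²  ⇒  s² = 4A/√3 = 4·104.57/√3 = 418.28/1.73205 ≈ 241.494
s ≈ √241.494 ≈ 15.5401
Perimeter = 3s ≈ 3·15.5401 ≈ 46.6202

Perimeter = 46.62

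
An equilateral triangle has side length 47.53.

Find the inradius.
r = Area/s with s the semi-perimeter.
Area = (√3/4)·47.53² = (√3/4)·2259.1009 ≈ 0.433013·2259.1009 ≈ 978.219
s = 3·47.53/2 = 71.295
r ≈ 978.219/71.295 ≈ 13.7207
(Equivalently r = side/(2√3) = 47.53/3.4641 ≈ 13.7207.)

r = 13.72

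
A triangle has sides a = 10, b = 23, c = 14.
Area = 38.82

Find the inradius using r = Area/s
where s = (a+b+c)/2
s = (10 + 23 + 14)/2 = 47/2 = 23.5
r = Area/s = 38.82/23.5 ≈ 1.65191

r = 1.652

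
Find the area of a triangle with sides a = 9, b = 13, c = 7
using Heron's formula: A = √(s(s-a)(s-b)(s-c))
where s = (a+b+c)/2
s = (9 + 13 + 7)/2 = 29/2 = 14.5
s − a = 5.5, s − b = 1.5, s − c = 7.5
s(s−a)(s−b)(s−c) = 14.5·5.5·1.5·7.5 = 897.1875
Area = √897.1875 ≈ 29.9531

s = 14.5, Area = 29.95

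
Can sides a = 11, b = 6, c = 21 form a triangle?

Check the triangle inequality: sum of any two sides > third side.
a + b vs c: 11 + 6 = 17 ≤ 21  ✗
a + c vs b: 11 + 21 = 32 > 6  ✓
b + c vs a: 6 + 21 = 27 > 11  ✓

No: 11 + 6 = 17 is not > 21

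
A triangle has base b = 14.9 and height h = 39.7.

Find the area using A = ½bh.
A = ½·b·h = ½·14.9·39.7 = ½·591.53 = 295.765

Area = 295.765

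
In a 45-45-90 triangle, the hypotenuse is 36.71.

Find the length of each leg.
In a 45-45-90 triangle hypotenuse = leg·√2, so leg = hypotenuse/√2.
Leg = 36.71/√2 ≈ 36.71/1.41421 ≈ 25.9579

Each leg = 25.96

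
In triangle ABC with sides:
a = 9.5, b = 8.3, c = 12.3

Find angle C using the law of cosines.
c² = a² + b² − 2ab·cos(C)  ⇒  cos(C) = (a² + b² − c²)/(2ab)
cos(C) = (9.5² + 8.3² − 12.3²)/(2·9.5·8.3) = (90.25 + 68.89 − 151.29)/157.7 = 7.85/157.7 ≈ 0.0497781
C = arccos(0.0497781) ≈ 87.1467°

C = 87.15°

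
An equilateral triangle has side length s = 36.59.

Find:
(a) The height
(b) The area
(a) The height splits the triangle into two 30-60-90 halves: h = s·√3/2 = 36.59·1.73205/2 ≈ 63.3757/2 ≈ 31.6879
(b) Area = (√3/4)·s² = (√3/4)·36.59² = (√3/4)·1338.8281 ≈ 0.433013·1338.8281 ≈ 579.73

Height = 31.69, Area = 579.7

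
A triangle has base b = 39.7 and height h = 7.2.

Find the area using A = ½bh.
A = ½·b·h = ½·39.7·7.2 = ½·285.84 = 142.92

Area = 142.92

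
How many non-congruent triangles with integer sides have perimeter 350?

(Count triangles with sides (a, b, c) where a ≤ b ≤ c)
Let a ≤ b ≤ c with a + b + c = 350. The only binding inequality is a + b > c, i.e. 350 − c > c, so c < 350/2; and c ≥ 350/3 since c is the largest side.
So 117 ≤ c ≤ 174. For each c, b runs from ⌈(350 − c)/2⌉ up to c (then a = 350 − b − c satisfies 1 ≤ a ≤ b automatically), giving c − ⌈(350 − c)/2⌉ + 1 choices.
Summing over c: 1 + 3 + 4 + 6 + … + 85 + 87  (58 terms, c = 117, …, 174) = 2552
Check (closed form: nearest integer to p²/48 for even p, (p+3)²/48 for odd p): 350²/48 = 122500/48 ≈ 2552.08 → 2552

2552 triangles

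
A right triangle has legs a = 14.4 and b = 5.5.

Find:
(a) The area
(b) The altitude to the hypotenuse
(a) The legs are perpendicular, so Area = ½·a·b = ½·14.4·5.5 = ½·79.2 = 39.6
(b) Hypotenuse c = √(a² + b²) = √(207.36 + 30.25) = √237.61 ≈ 15.4146
    Area = ½·c·h_c  ⇒  h_c = 2·Area/c = 79.2/15.4146 ≈ 5.13798

Area = 39.6, h_c = 5.138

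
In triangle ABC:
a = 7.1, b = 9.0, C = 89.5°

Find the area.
Two sides and the included angle (SAS): A = ½·a·b·sin(C) = ½·7.1·9.0·sin(89.5°)
sin(89.5°) ≈ 0.999962
A ≈ ½·63.9·0.999962 = 31.95·0.999962 ≈ 31.9488

Area = 31.95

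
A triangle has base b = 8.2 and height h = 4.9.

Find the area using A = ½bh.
A = ½·b·h = ½·8.2·4.9 = ½·40.18 = 20.09

Area = 20.09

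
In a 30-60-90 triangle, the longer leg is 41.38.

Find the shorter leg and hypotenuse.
In a 30-60-90 triangle the sides are in ratio 1 : √3 : 2, so short leg = long leg/√3 and hypotenuse = 2·(short leg).
Short leg = 41.38/√3 ≈ 41.38/1.73205 ≈ 23.8908
Hypotenuse = 2·23.8908 ≈ 47.7815

Short leg = 23.89, Hypotenuse = 47.78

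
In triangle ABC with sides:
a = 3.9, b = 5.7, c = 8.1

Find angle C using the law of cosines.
c² = a² + b² − 2ab·cos(C)  ⇒  cos(C) = (a² + b² − c²)/(2ab)
cos(C) = (3.9² + 5.7² − 8.1²)/(2·3.9·5.7) = (15.21 + 32.49 − 65.61)/44.46 = -17.91/44.46 ≈ -0.402834
C = arccos(-0.402834) ≈ 113.755°

C = 113.8°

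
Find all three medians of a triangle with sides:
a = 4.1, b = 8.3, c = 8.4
Median formula: m_a = ½√(2b² + 2c² − a²) (and cyclically). a² = 16.81, b² = 68.89, c² = 70.56.
m_a = ½√(2·68.89 + 2·70.56 − 16.81) = ½√262.09 ≈ ½·16.1892 ≈ 8.0946
m_b = ½√(2·16.81 + 2·70.56 − 68.89) = ½√105.85 ≈ ½·10.2883 ≈ 5.14417
m_c = ½√(2·16.81 + 2·68.89 − 70.56) = ½√100.84 ≈ ½·10.0419 ≈ 5.02096

m_a = 8.095, m_b = 5.144, m_c = 5.021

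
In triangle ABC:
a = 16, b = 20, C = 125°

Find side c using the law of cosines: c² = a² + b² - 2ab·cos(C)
c² = 16² + 20² − 2·16·20·cos(125°)
cos(125°) ≈ -0.573576
c² ≈ 256 + 400 − 640·(-0.573576) ≈ 656 + 367.089 ≈ 1023.09
c ≈ √1023.09 ≈ 31.9858

c = 31.99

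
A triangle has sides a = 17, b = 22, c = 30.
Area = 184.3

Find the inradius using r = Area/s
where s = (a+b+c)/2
s = (17 + 22 + 30)/2 = 69/2 = 34.5
r = Area/s = 184.3/34.5 ≈ 5.34203

r = 5.342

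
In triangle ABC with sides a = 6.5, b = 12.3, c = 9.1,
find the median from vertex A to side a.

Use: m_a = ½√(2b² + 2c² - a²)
m_a = ½√(2·12.3² + 2·9.1² − 6.5²) = ½√(2·151.29 + 2·82.81 − 42.25) = ½√(302.58 + 165.62 − 42.25) = ½√425.95
√425.95 ≈ 20.6386, so m_a ≈ 10.3193

m_a = 10.32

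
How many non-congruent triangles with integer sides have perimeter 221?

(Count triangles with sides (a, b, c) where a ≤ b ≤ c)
Let a ≤ b ≤ c with a + b + c = 221. The only binding inequality is a + b > c, i.e. 221 − c > c, so c < 221/2; and c ≥ 221/3 since c is the largest side.
So 74 ≤ c ≤ 110. For each c, b runs from ⌈(221 − c)/2⌉ up to c (then a = 221 − b − c satisfies 1 ≤ a ≤ b automatically), giving c − ⌈(221 − c)/2⌉ + 1 choices.
Summing over c: 1 + 3 + 4 + 6 + … + 54 + 55  (37 terms, c = 74, …, 110) = 1045
Check (closed form: nearest integer to p²/48 for even p, (p+3)²/48 for odd p): (221+3)²/48 = 224²/48 = 50176/48 ≈ 1045.33 → 1045

1045 triangles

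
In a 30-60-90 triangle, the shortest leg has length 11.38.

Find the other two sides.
In a 30-60-90 triangle the sides are in ratio 1 : √3 : 2 (short leg : long leg : hypotenuse).
Long leg = 11.38·√3 ≈ 11.38·1.73205 ≈ 19.7107
Hypotenuse = 2·11.38 = 22.76

Long leg = 11.38√3 = 19.71, Hypotenuse = 22.76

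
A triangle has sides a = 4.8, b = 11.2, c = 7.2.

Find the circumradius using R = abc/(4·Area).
First find the area with Heron's formula.
s = (4.8 + 11.2 + 7.2)/2 = 11.6
Area = √(s(s−a)(s−b)(s−c)) = √(11.6·6.8·0.4·4.4) ≈ √138.829 ≈ 11.7826
abc = 4.8·11.2·7.2 = 387.072
R = abc/(4·Area) ≈ 387.072/(4·11.7826) = 387.072/47.1303 ≈ 8.21281

R = 8.213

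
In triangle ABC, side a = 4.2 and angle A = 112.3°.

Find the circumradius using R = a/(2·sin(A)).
R = a/(2·sin(A)) = 4.2/(2·sin(112.3°))
sin(112.3°) ≈ 0.92521
R ≈ 4.2/(2·0.92521) = 4.2/1.85042 ≈ 2.26976

R = 2.27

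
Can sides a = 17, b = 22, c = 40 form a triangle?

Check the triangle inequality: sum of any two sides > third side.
a + b vs c: 17 + 22 = 39 ≤ 40  ✗
a + c vs b: 17 + 40 = 57 > 22  ✓
b + c vs a: 22 + 40 = 62 > 17  ✓

No: 17 + 22 = 39 is not > 40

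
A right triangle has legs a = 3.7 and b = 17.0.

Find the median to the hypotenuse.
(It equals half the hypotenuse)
Hypotenuse c = √(a² + b²) = √(13.69 + 289) = √302.69 ≈ 17.398
Median to hypotenuse = c/2 ≈ 17.398/2 ≈ 8.69899

Median = 8.699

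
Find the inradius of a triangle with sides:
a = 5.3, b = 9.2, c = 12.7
r = Area/s where s is the semi-perimeter.
s = (5.3 + 9.2 + 12.7)/2 = 27.2/2 = 13.6
Area = √(s(s−a)(s−b)(s−c)) = √(13.6·8.3·4.4·0.9) ≈ √447.005 ≈ 21.1425
r ≈ 21.1425/13.6 ≈ 1.55459

r = 1.555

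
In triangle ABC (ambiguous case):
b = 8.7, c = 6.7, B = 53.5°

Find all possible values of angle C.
b/sin(B) = c/sin(C)  ⇒  sin(C) = c·sin(B)/b = 6.7·sin(53.5°)/8.7
sin(53.5°) ≈ 0.803857
sin(C) ≈ 6.7·0.803857/8.7 ≈ 5.38584/8.7 ≈ 0.619062
Candidate 1: C₁ = arcsin(0.619062) ≈ 38.2477°  →  A = 180° − 53.5° − 38.2477° ≈ 88.2523° > 0, valid
Candidate 2: C₂ = 180° − C₁ ≈ 141.752°  →  A = 180° − 53.5° − 141.752° ≈ -15.2523° ≤ 0, not a valid triangle

C = 38.25° (one solution)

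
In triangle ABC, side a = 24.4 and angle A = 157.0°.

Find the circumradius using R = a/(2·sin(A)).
R = a/(2·sin(A)) = 24.4/(2·sin(157.0°))
sin(157.0°) ≈ 0.390731
R ≈ 24.4/(2·0.390731) = 24.4/0.781462 ≈ 31.2235

R = 31.22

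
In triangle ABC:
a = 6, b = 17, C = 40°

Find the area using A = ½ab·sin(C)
A = ½·a·b·sin(C) = ½·6·17·sin(40°)
sin(40°) ≈ 0.642788
A ≈ ½·102·0.642788 = 51·0.642788 ≈ 32.7822

Area = 32.78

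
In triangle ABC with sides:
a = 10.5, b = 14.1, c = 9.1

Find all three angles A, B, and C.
Law of cosines for each angle (a² = 110.25, b² = 198.81, c² = 82.81):
cos(A) = (b² + c² − a²)/(2bc) = (198.81 + 82.81 − 110.25)/(2·14.1·9.1) = 171.37/256.62 ≈ 0.667797  ⇒  A ≈ 48.1028°
cos(B) = (a² + c² − b²)/(2ac) = (110.25 + 82.81 − 198.81)/(2·10.5·9.1) = -5.75/191.1 ≈ -0.030089  ⇒  B ≈ 91.7242°
cos(C) = (a² + b² − c²)/(2ab) = (110.25 + 198.81 − 82.81)/(2·10.5·14.1) = 226.25/296.1 ≈ 0.7641  ⇒  C ≈ 40.173°
Check: A + B + C ≈ 180°

A = 48.1°, B = 91.72°, C = 40.17°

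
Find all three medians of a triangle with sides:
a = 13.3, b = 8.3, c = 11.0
Median formula: m_a = ½√(2b² + 2c² − a²) (and cyclically). a² = 176.89, b² = 68.89, c² = 121.
m_a = ½√(2·68.89 + 2·121 − 176.89) = ½√202.89 ≈ ½·14.2439 ≈ 7.12197
m_b = ½√(2·176.89 + 2·121 − 68.89) = ½√526.89 ≈ ½·22.9541 ≈ 11.477
m_c = ½√(2·176.89 + 2·68.89 − 121) = ½√370.56 ≈ ½·19.2499 ≈ 9.62497

m_a = 7.122, m_b = 11.48, m_c = 9.625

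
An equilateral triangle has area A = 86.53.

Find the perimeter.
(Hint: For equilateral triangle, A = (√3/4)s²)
A = (√3/4)s²  ⇒  s² = 4A/√3 = 4·86.53/√3 = 346.12/1.73205 ≈ 199.832
s ≈ √199.832 ≈ 14.1362
Perimeter = 3s ≈ 3·14.1362 ≈ 42.4086

Perimeter = 42.41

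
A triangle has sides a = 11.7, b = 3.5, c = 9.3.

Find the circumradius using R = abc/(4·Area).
First find the area with Heron's formula.
s = (11.7 + 3.5 + 9.3)/2 = 12.25
Area = √(s(s−a)(s−b)(s−c)) = √(12.25·0.55·8.75·2.95) ≈ √173.912 ≈ 13.1876
abc = 11.7·3.5·9.3 = 380.835
R = abc/(4·Area) ≈ 380.835/(4·13.1876) = 380.835/52.7502 ≈ 7.21959

R = 7.22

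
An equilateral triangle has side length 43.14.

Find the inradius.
r = Area/s with s the semi-perimeter.
Area = (√3/4)·43.14² = (√3/4)·1861.0596 ≈ 0.433013·1861.0596 ≈ 805.862
s = 3·43.14/2 = 64.71
r ≈ 805.862/64.71 ≈ 12.4534
(Equivalently r = side/(2√3) = 43.14/3.4641 ≈ 12.4534.)

r = 12.45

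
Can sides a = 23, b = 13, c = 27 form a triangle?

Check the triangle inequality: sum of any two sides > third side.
a + b vs c: 23 + 13 = 36 > 27  ✓
a + c vs b: 23 + 27 = 50 > 13  ✓
b + c vs a: 13 + 27 = 40 > 23  ✓

Yes, triangle inequality satisfied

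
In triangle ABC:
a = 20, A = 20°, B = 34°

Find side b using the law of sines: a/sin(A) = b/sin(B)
a/sin(A) = b/sin(B)  ⇒  b = a·sin(B)/sin(A) = 20·sin(34°)/sin(20°)
sin(34°) ≈ 0.559193, sin(20°) ≈ 0.34202
b ≈ 20·0.559193/0.34202 ≈ 11.1839/0.34202 ≈ 32.6994

b = 32.7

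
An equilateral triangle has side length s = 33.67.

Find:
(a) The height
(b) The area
(a) The height splits the triangle into two 30-60-90 halves: h = s·√3/2 = 33.67·1.73205/2 ≈ 58.3182/2 ≈ 29.1591
(b) Area = (√3/4)·s² = (√3/4)·33.67² = (√3/4)·1133.6689 ≈ 0.433013·1133.6689 ≈ 490.893

Height = 29.16, Area = 490.9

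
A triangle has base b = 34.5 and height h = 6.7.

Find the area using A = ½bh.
A = ½·b·h = ½·34.5·6.7 = ½·231.15 = 115.575

Area = 115.575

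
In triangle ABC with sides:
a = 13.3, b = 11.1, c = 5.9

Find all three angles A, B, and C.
Law of cosines for each angle (a² = 176.89, b² = 123.21, c² = 34.81):
cos(A) = (b² + c² − a²)/(2bc) = (123.21 + 34.81 − 176.89)/(2·11.1·5.9) = -18.87/130.98 ≈ -0.144068  ⇒  A ≈ 98.2833°
cos(B) = (a² + c² − b²)/(2ac) = (176.89 + 34.81 − 123.21)/(2·13.3·5.9) = 88.49/156.94 ≈ 0.563846  ⇒  B ≈ 55.6778°
cos(C) = (a² + b² − c²)/(2ab) = (176.89 + 123.21 − 34.81)/(2·13.3·11.1) = 265.29/295.26 ≈ 0.898496  ⇒  C ≈ 26.0389°
Check: A + B + C ≈ 180°

A = 98.28°, B = 55.68°, C = 26.04°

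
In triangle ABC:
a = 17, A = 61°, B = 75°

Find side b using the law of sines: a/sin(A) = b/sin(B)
a/sin(A) = b/sin(B)  ⇒  b = a·sin(B)/sin(A) = 17·sin(75°)/sin(61°)
sin(75°) ≈ 0.965926, sin(61°) ≈ 0.87462
b ≈ 17·0.965926/0.87462 ≈ 16.4207/0.87462 ≈ 18.7747

b = 18.77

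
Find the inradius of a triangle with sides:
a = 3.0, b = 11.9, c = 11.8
r = Area/s where s is the semi-perimeter.
s = (3.0 + 11.9 + 11.8)/2 = 26.7/2 = 13.35
Area = √(s(s−a)(s−b)(s−c)) = √(13.35·10.35·1.45·1.55) ≈ √310.543 ≈ 17.6222
r ≈ 17.6222/13.35 ≈ 1.32002

r = 1.32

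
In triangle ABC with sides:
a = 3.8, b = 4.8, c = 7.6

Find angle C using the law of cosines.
c² = a² + b² − 2ab·cos(C)  ⇒  cos(C) = (a² + b² − c²)/(2ab)
cos(C) = (3.8² + 4.8² − 7.6²)/(2·3.8·4.8) = (14.44 + 23.04 − 57.76)/36.48 = -20.28/36.48 ≈ -0.555921
C = arccos(-0.555921) ≈ 123.774°

C = 123.8°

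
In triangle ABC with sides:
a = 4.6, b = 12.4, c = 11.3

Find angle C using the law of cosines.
c² = a² + b² − 2ab·cos(C)  ⇒  cos(C) = (a² + b² − c²)/(2ab)
cos(C) = (4.6² + 12.4² − 11.3²)/(2·4.6·12.4) = (21.16 + 153.76 − 127.69)/114.08 = 47.23/114.08 ≈ 0.414008
C = arccos(0.414008) ≈ 65.5432°

C = 65.54°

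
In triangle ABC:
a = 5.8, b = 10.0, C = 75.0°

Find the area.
Two sides and the included angle (SAS): A = ½·a·b·sin(C) = ½·5.8·10.0·sin(75.0°)
sin(75.0°) ≈ 0.965926
A ≈ ½·58·0.965926 = 29·0.965926 ≈ 28.0118

Area = 28.01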